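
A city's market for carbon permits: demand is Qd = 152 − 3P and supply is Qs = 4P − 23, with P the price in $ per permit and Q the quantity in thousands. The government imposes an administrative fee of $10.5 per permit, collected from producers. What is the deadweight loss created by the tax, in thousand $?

Deadweight loss = $94.5 thousand.

Before the tax: set 152 − 3P = 4P − 23 → P* = $25, Q* = 77.
With the tax collected from producers, supply shifts: Qs = 4(P − 10.5) − 23.
Solving gives Q = 59 with consumers paying $31 and producers receiving $20.5 (the $10.5 wedge).
Quantity falls by |ΔQ| = |77 − 59| = 18.
DWL = ½ · t · |ΔQ| = ½ · 10.5 · 18 = $94.5.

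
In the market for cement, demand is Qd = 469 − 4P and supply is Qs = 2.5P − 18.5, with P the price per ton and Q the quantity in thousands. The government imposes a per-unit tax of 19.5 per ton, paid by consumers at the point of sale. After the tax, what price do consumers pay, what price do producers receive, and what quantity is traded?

Without the tax, 469 − 4P = 2.5P − 18.5 gives 6.5P = 487.5, so P* = 75 and Q* = 169.
With the tax collected from consumers, demand (in seller-price terms) shifts: Qd = 469 − 4(P + 19.5).
New equilibrium: consumers pay 82.5, producers receive 63, Q = 139. (Wedge: Pb − Ps = 19.5.)

Consumers pay 82.5; producers receive 63; quantity = 139.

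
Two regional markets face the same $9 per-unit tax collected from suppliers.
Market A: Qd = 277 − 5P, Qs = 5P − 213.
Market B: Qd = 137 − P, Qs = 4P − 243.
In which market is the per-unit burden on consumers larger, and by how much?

Market A: pre-tax P* = $49, Q* = 32; post-tax Q = 9.5; per-unit burden on consumers = $4.5.
Market B: pre-tax P* = $76, Q* = 61; post-tax Q = 53.8; per-unit burden on consumers = $7.2.
Difference: $4.5 vs $7.2 → market B is larger by $2.7.

Market B, by $2.7.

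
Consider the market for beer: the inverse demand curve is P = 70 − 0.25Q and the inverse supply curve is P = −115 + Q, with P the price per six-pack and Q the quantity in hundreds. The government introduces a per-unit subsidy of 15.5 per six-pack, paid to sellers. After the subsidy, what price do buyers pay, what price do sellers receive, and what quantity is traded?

Buyers pay 29.9; sellers receive 45.4; quantity = 160.4.

Inverting to Q(P) form: Qd = 280 − 4P; Qs = P + 115.
Before the subsidy: set 280 − 4P = P + 115 → P* = 33, Q* = 148.
With a per-unit subsidy paid to sellers, each receives P + 15.5 per unit sold, so supply becomes Qs = (P + 15.5) + 115.
Solving gives Q = 160.4 with buyers paying 29.9 and sellers receiving 45.4 (the 15.5 wedge).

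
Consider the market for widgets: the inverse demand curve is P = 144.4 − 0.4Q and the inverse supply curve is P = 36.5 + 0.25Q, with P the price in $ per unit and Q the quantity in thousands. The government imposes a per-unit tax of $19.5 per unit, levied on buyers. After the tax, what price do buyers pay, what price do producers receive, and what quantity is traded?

Rewrite in direct form: Qd = 361 − 2.5P and Qs = 4P − 146.
Without the tax, 361 − 2.5P = 4P − 146 gives 6.5P = 507, so P* = $78 and Q* = 166.
With the tax collected from buyers, demand (in seller-price terms) shifts: Qd = 361 − 2.5(P + 19.5).
New equilibrium: buyers pay $90, producers receive $70.5, Q = 136. (Wedge: Pb − Ps = 19.5.)
The less price-elastic side of the market bears the larger share of a per-unit tax.

Buyers pay $90; producers receive $70.5; quantity = 136.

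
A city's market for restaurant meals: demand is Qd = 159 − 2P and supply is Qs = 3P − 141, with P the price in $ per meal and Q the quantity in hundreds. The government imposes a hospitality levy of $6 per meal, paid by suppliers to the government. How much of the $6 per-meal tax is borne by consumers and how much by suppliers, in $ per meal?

Before the tax: set 159 − 2P = 3P − 141 → P* = $60, Q* = 39.
With the tax collected from suppliers, supply shifts: Qs = 3(P − 6) − 141.
New equilibrium: consumers pay $63.6, suppliers receive $57.6, Q = 31.8. (Wedge: Pb − Ps = 6.)
Burden on consumers: $3.6; on suppliers: $2.4. (They sum to $6.)

Consumers bear $3.6 per meal; suppliers bear $2.4 per meal.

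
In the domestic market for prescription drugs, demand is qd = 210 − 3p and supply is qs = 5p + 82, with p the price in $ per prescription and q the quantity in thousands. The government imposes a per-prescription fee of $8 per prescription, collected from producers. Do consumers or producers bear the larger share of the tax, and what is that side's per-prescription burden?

Consumers bear the larger share: $5 per prescription.

Without the tax, 210 − 3p = 5p + 82 gives 8p = 128, so p* = $16 and q* = 162.
With the tax collected from producers, supply shifts: qs = 5(p − 8) + 82.
Solving gives q = 147 with consumers paying $21 and producers receiving $13 (the $8 wedge).
Per-prescription burden: consumers $5, producers $3.
Consumers take the larger share because demand is less price-elastic here (demand slope 3 vs supply slope 5).
The less price-elastic side of the market bears the larger share of a per-unit tax.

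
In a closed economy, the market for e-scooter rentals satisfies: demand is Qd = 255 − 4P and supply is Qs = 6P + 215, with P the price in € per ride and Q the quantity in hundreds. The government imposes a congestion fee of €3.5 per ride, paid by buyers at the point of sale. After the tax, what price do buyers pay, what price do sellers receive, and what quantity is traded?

Buyers pay €6.1; sellers receive €2.6; quantity = 230.6.

Without the tax, 255 − 4P = 6P + 215 gives 10P = 40, so P* = €4 and Q* = 239.
With the tax collected from buyers, demand (in seller-price terms) shifts: Qd = 255 − 4(P + 3.5).
Solving gives Q = 230.6 with buyers paying €6.1 and sellers receiving €2.6 (the €3.5 wedge).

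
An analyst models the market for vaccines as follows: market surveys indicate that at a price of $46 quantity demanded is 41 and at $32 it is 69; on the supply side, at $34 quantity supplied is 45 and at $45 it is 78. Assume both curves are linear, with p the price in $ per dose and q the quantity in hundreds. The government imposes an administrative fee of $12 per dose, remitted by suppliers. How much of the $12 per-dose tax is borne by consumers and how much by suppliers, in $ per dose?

Demand slope: (69 − 41)/(32 − 46) = -2, so qd = 133 − 2p.
Supply slope: (78 − 45)/(45 − 34) = 3, so qs = 3p − 57.
Without the tax, 133 − 2p = 3p − 57 gives 5p = 190, so p* = $38 and q* = 57.
With the tax collected from suppliers, supply shifts: qs = 3(p − 12) − 57.
New equilibrium: consumers pay $45.2, suppliers receive $33.2, q = 42.6. (Wedge: pb − ps = 12.)
Burden on consumers: $7.2; on suppliers: $4.8. (They sum to $12.)
The less price-elastic side of the market bears the larger share of a per-unit tax.

Consumers bear $7.2 per dose; suppliers bear $4.8 per dose.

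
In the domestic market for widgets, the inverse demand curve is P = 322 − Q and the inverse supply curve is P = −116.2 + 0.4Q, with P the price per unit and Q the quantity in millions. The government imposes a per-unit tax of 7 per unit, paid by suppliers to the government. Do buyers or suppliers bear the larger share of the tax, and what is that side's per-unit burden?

Rewrite in direct form: Qd = 322 − P and Qs = 2.5P + 290.5.
Before the tax: set 322 − P = 2.5P + 290.5 → P* = 9, Q* = 313.
With the tax collected from suppliers, supply shifts: Qs = 2.5(P − 7) + 290.5.
New equilibrium: buyers pay 14, suppliers receive 7, Q = 308. (Wedge: Pb − Ps = 7.)
Per-unit burden: buyers 5, suppliers 2.
Buyers take the larger share because demand is less price-elastic here (demand slope 1 vs supply slope 2.5).
The less price-elastic side of the market bears the larger share of a per-unit tax.

Buyers bear the larger share: 5 per unit.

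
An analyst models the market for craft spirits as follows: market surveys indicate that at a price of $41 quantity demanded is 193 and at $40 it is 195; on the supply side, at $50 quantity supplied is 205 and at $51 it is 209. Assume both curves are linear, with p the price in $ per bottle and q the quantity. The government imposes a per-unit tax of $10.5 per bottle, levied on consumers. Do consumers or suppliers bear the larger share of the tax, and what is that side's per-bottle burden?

Consumers bear the larger share: $7 per bottle.

Demand slope: (195 − 193)/(40 − 41) = -2, so qd = 275 − 2p.
Supply slope: (209 − 205)/(51 − 50) = 4, so qs = 4p + 5.
Before the tax: set 275 − 2p = 4p + 5 → p* = $45, q* = 185.
With the tax collected from consumers, demand (in seller-price terms) shifts: qd = 275 − 2(p + 10.5).
New equilibrium: consumers pay $52, suppliers receive $41.5, q = 171. (Wedge: pb − ps = 10.5.)
Per-bottle burden: consumers $7, suppliers $3.5.
Consumers take the larger share because demand is less price-elastic here (demand slope 2 vs supply slope 4).
The less price-elastic side of the market bears the larger share of a per-unit tax.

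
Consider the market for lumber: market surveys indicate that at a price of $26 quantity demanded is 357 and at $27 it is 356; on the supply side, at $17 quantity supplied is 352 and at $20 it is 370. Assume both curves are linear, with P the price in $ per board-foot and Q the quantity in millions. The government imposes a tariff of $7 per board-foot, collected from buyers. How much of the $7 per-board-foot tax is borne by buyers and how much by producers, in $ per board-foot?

Buyers bear $6 per board-foot; producers bear $1 per board-foot.

Demand slope: (356 − 357)/(27 − 26) = -1, so Qd = 383 − P.
Supply slope: (370 − 352)/(20 − 17) = 6, so Qs = 6P + 250.
Without the tax, 383 − P = 6P + 250 gives 7P = 133, so P* = $19 and Q* = 364.
With the tax collected from buyers, demand (in seller-price terms) shifts: Qd = 383 − (P + 7).
Solving gives Q = 358 with buyers paying $25 and producers receiving $18 (the $7 wedge).
Burden on buyers: $6; on producers: $1. (They sum to $7.)
The less price-elastic side of the market bears the larger share of a per-unit tax.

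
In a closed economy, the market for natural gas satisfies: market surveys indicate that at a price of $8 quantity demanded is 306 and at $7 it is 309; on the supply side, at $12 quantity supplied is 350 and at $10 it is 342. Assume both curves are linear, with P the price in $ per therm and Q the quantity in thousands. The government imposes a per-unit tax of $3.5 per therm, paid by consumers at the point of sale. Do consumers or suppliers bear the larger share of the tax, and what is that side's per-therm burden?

Demand slope: (309 − 306)/(7 − 8) = -3, so Qd = 330 − 3P.
Supply slope: (342 − 350)/(10 − 12) = 4, so Qs = 4P + 302.
Before the tax: set 330 − 3P = 4P + 302 → P* = $4, Q* = 318.
With the tax collected from consumers, demand (in seller-price terms) shifts: Qd = 330 − 3(P + 3.5).
Solving gives Q = 312 with consumers paying $6 and suppliers receiving $2.5 (the $3.5 wedge).
Per-therm burden: consumers $2, suppliers $1.5.
Consumers take the larger share because demand is less price-elastic here (demand slope 3 vs supply slope 4).

Consumers bear the larger share: $2 per therm.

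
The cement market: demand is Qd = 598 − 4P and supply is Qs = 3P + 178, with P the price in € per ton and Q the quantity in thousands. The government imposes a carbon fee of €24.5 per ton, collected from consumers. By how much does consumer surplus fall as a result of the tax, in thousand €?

Without the tax, 598 − 4P = 3P + 178 gives 7P = 420, so P* = €60 and Q* = 358.
With the tax collected from consumers, demand (in seller-price terms) shifts: Qd = 598 − 4(P + 24.5).
Solving gives Q = 316 with consumers paying €70.5 and suppliers receiving €46 (the €24.5 wedge).
ΔCS is the trapezoid between Q = 316 and Q = 358 of height €10.5: ½ · (358 + 316) · 10.5 = €3538.5.

Consumer surplus falls by €3538.5 thousand.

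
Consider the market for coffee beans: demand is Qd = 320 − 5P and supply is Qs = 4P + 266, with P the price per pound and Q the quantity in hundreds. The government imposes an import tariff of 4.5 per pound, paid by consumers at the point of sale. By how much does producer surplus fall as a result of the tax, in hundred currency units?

Producer surplus falls by 712.5 hundred.

Without the tax, 320 − 5P = 4P + 266 gives 9P = 54, so P* = 6 and Q* = 290.
With the tax collected from consumers, demand (in seller-price terms) shifts: Qd = 320 − 5(P + 4.5).
New equilibrium: consumers pay 8, sellers receive 3.5, Q = 280. (Wedge: Pb − Ps = 4.5.)
ΔPS is the trapezoid between Q = 280 and Q = 290 of height 2.5: ½ · (290 + 280) · 2.5 = 712.5.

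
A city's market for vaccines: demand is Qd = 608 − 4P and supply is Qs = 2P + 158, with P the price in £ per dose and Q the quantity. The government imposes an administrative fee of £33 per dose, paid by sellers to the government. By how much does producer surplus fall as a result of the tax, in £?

Before the tax: set 608 − 4P = 2P + 158 → P* = £75, Q* = 308.
With the tax collected from sellers, supply shifts: Qs = 2(P − 33) + 158.
Solving gives Q = 264 with consumers paying £86 and sellers receiving £53 (the £33 wedge).
ΔPS is the trapezoid between Q = 264 and Q = 308 of height £22: ½ · (308 + 264) · 22 = £6292.

Producer surplus falls by £6292.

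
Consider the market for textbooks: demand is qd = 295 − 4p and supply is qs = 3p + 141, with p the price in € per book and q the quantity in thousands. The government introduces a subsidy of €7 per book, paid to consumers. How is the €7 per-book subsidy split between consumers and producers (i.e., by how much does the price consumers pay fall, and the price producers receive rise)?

Consumers gain €3 per book; producers gain €4 per book.

Before the subsidy: set 295 − 4p = 3p + 141 → p* = €22, q* = 207.
With a per-unit subsidy paid to consumers, each effectively pays p − 7, so demand becomes qd = 295 − 4(p − 7).
Solving gives q = 219 with consumers paying €19 and producers receiving €26 (the €7 wedge).
Gain to consumers: €3; to producers: €4. (They sum to €7.)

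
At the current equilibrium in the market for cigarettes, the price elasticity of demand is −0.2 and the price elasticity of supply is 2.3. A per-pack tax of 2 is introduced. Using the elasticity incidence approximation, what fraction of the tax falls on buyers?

Incidence ratio: buyers' share ≈ εs / (εs + |εd|) = 2.3 / (2.3 + 0.2) = 0.92.
Supply is the more elastic side, so buyers bear the larger share.

Buyers' share ≈ 0.92.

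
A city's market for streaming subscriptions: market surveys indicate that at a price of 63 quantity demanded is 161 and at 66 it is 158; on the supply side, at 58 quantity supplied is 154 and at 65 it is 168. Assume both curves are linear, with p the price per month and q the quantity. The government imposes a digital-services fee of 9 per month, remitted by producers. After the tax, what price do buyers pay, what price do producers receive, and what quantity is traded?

Buyers pay 68; producers receive 59; quantity = 156.

Demand slope: (158 − 161)/(66 − 63) = -1, so qd = 224 − p.
Supply slope: (168 − 154)/(65 − 58) = 2, so qs = 2p + 38.
Without the tax, 224 − p = 2p + 38 gives 3p = 186, so p* = 62 and q* = 162.
With the tax collected from producers, supply shifts: qs = 2(p − 9) + 38.
New equilibrium: buyers pay 68, producers receive 59, q = 156. (Wedge: pb − ps = 9.)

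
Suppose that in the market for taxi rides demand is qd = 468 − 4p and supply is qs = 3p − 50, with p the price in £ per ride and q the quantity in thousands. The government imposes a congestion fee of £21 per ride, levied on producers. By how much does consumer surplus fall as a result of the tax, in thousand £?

Before the tax: set 468 − 4p = 3p − 50 → p* = £74, q* = 172.
With the tax collected from producers, supply shifts: qs = 3(p − 21) − 50.
New equilibrium: buyers pay £83, producers receive £62, q = 136. (Wedge: pb − ps = 21.)
ΔCS is the trapezoid between Q = 136 and Q = 172 of height £9: ½ · (172 + 136) · 9 = £1386.

Consumer surplus falls by £1386 thousand.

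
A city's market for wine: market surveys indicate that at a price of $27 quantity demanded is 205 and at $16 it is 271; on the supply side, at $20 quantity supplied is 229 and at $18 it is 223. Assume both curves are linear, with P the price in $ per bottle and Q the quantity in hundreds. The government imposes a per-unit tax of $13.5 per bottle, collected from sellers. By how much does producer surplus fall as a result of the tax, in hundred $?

Demand slope: (271 − 205)/(16 − 27) = -6, so Qd = 367 − 6P.
Supply slope: (223 − 229)/(18 − 20) = 3, so Qs = 3P + 169.
Before the tax: set 367 − 6P = 3P + 169 → P* = $22, Q* = 235.
With the tax collected from sellers, supply shifts: Qs = 3(P − 13.5) + 169.
New equilibrium: buyers pay $26.5, sellers receive $13, Q = 208. (Wedge: Pb − Ps = 13.5.)
ΔPS is the trapezoid between Q = 208 and Q = 235 of height $9: ½ · (235 + 208) · 9 = $1993.5.

Producer surplus falls by $1993.5 hundred.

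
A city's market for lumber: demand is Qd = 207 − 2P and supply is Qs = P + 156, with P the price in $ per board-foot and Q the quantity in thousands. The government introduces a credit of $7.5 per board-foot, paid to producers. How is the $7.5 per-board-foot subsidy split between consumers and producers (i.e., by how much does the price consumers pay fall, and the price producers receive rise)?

Before the subsidy: set 207 − 2P = P + 156 → P* = $17, Q* = 173.
With a per-unit subsidy paid to producers, each receives P + 7.5 per unit sold, so supply becomes Qs = (P + 7.5) + 156.
New equilibrium: consumers pay $14.5, producers receive $22, Q = 178. (Wedge: Pb − Ps = −7.5.)
Gain to consumers: $2.5; to producers: $5. (They sum to $7.5.)

Consumers gain $2.5 per board-foot; producers gain $5 per board-foot.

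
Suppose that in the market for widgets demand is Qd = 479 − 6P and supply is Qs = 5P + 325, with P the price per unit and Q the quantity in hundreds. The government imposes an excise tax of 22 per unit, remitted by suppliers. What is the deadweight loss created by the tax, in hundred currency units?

Deadweight loss = 660 hundred.

Before the tax: set 479 − 6P = 5P + 325 → P* = 14, Q* = 395.
With the tax collected from suppliers, supply shifts: Qs = 5(P − 22) + 325.
New equilibrium: buyers pay 24, suppliers receive 2, Q = 335. (Wedge: Pb − Ps = 22.)
Quantity falls by |ΔQ| = |395 − 335| = 60.
DWL = ½ · t · |ΔQ| = ½ · 22 · 60 = 660.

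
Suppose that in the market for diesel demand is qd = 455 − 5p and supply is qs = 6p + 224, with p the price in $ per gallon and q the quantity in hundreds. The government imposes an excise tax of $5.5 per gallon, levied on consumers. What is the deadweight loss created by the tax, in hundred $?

Before the tax: set 455 − 5p = 6p + 224 → p* = $21, q* = 350.
With the tax collected from consumers, demand (in seller-price terms) shifts: qd = 455 − 5(p + 5.5).
Solving gives q = 335 with consumers paying $24 and sellers receiving $18.5 (the $5.5 wedge).
Quantity falls by |ΔQ| = |350 − 335| = 15.
DWL = ½ · t · |ΔQ| = ½ · 5.5 · 15 = $41.25.

Deadweight loss = $41.25 hundred.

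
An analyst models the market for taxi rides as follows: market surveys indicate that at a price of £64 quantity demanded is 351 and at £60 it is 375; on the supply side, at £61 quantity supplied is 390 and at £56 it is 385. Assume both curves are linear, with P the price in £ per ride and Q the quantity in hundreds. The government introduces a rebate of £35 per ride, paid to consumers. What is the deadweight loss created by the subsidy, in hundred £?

Demand slope: (375 − 351)/(60 − 64) = -6, so Qd = 735 − 6P.
Supply slope: (385 − 390)/(56 − 61) = 1, so Qs = P + 329.
Before the subsidy: set 735 − 6P = P + 329 → P* = £58, Q* = 387.
With a per-unit subsidy paid to consumers, each effectively pays P − 35, so demand becomes Qd = 735 − 6(P − 35).
New equilibrium: consumers pay £53, producers receive £88, Q = 417. (Wedge: Pb − Ps = −35.)
Quantity rises by |ΔQ| = |387 − 417| = 30.
DWL = ½ · t · |ΔQ| = ½ · 35 · 30 = £525.

Deadweight loss = £525 hundred.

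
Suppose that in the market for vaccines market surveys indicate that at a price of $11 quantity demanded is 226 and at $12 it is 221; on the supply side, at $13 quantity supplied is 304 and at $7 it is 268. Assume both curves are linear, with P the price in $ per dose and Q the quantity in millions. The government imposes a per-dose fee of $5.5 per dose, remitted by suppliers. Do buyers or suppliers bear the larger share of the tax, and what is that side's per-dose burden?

Demand slope: (221 − 226)/(12 − 11) = -5, so Qd = 281 − 5P.
Supply slope: (268 − 304)/(7 − 13) = 6, so Qs = 6P + 226.
Without the tax, 281 − 5P = 6P + 226 gives 11P = 55, so P* = $5 and Q* = 256.
With the tax collected from suppliers, supply shifts: Qs = 6(P − 5.5) + 226.
Solving gives Q = 241 with buyers paying $8 and suppliers receiving $2.5 (the $5.5 wedge).
Per-dose burden: buyers $3, suppliers $2.5.
Buyers take the larger share because demand is less price-elastic here (demand slope 5 vs supply slope 6).

Buyers bear the larger share: $3 per dose.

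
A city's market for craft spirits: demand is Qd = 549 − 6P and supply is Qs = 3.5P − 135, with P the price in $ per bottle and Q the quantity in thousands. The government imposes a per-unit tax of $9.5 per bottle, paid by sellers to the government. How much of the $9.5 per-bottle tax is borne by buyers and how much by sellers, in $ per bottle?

Buyers bear $3.5 per bottle; sellers bear $6 per bottle.

Without the tax, 549 − 6P = 3.5P − 135 gives 9.5P = 684, so P* = $72 and Q* = 117.
With the tax collected from sellers, supply shifts: Qs = 3.5(P − 9.5) − 135.
Solving gives Q = 96 with buyers paying $75.5 and sellers receiving $66 (the $9.5 wedge).
Burden on buyers: $3.5; on sellers: $6. (They sum to $9.5.)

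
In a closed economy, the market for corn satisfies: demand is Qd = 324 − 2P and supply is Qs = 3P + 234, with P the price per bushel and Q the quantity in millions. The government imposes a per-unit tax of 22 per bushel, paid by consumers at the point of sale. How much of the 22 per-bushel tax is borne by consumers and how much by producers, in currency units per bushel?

Consumers bear 13.2 per bushel; producers bear 8.8 per bushel.

Without the tax, 324 − 2P = 3P + 234 gives 5P = 90, so P* = 18 and Q* = 288.
With the tax collected from consumers, demand (in seller-price terms) shifts: Qd = 324 − 2(P + 22).
Solving gives Q = 261.6 with consumers paying 31.2 and producers receiving 9.2 (the 22 wedge).
Burden on consumers: 13.2; on producers: 8.8. (They sum to 22.)
The less price-elastic side of the market bears the larger share of a per-unit tax.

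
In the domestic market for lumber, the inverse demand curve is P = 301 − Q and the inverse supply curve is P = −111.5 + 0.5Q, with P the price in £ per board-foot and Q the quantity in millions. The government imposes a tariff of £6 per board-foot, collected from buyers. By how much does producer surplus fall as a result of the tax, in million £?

Producer surplus falls by £546 million.

Rewrite in direct form: Qd = 301 − P and Qs = 2P + 223.
Before the tax: set 301 − P = 2P + 223 → P* = £26, Q* = 275.
With the tax collected from buyers, demand (in seller-price terms) shifts: Qd = 301 − (P + 6).
New equilibrium: buyers pay £30, producers receive £24, Q = 271. (Wedge: Pb − Ps = 6.)
ΔPS is the trapezoid between Q = 271 and Q = 275 of height £2: ½ · (275 + 271) · 2 = £546.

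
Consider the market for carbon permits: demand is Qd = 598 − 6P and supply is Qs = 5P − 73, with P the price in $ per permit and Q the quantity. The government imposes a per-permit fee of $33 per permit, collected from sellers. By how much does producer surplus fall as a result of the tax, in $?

Before the tax: set 598 − 6P = 5P − 73 → P* = $61, Q* = 232.
With the tax collected from sellers, supply shifts: Qs = 5(P − 33) − 73.
Solving gives Q = 142 with consumers paying $76 and sellers receiving $43 (the $33 wedge).
ΔPS is the trapezoid between Q = 142 and Q = 232 of height $18: ½ · (232 + 142) · 18 = $3366.

Producer surplus falls by $3366.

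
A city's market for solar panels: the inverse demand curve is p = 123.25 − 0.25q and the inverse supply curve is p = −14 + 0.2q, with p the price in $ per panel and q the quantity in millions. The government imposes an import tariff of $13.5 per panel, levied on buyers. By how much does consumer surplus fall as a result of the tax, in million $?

Inverting to q(p) form: qd = 493 − 4p; qs = 5p + 70.
Without the tax, 493 − 4p = 5p + 70 gives 9p = 423, so p* = $47 and q* = 305.
With the tax collected from buyers, demand (in seller-price terms) shifts: qd = 493 − 4(p + 13.5).
New equilibrium: buyers pay $54.5, suppliers receive $41, q = 275. (Wedge: pb − ps = 13.5.)
ΔCS is the trapezoid between Q = 275 and Q = 305 of height $7.5: ½ · (305 + 275) · 7.5 = $2175.

Consumer surplus falls by $2175 million.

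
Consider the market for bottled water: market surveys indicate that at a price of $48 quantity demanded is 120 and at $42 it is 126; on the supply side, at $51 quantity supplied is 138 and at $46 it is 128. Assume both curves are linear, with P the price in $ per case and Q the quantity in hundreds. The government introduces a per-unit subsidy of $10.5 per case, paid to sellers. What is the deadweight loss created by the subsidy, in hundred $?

Deadweight loss = $36.75 hundred.

Demand slope: (126 − 120)/(42 − 48) = -1, so Qd = 168 − P.
Supply slope: (128 − 138)/(46 − 51) = 2, so Qs = 2P + 36.
Without the subsidy, 168 − P = 2P + 36 gives 3P = 132, so P* = $44 and Q* = 124.
With a per-unit subsidy paid to sellers, each receives P + 10.5 per unit sold, so supply becomes Qs = 2(P + 10.5) + 36.
New equilibrium: consumers pay $37, sellers receive $47.5, Q = 131. (Wedge: Pb − Ps = −10.5.)
Quantity rises by |ΔQ| = |124 − 131| = 7.
DWL = ½ · t · |ΔQ| = ½ · 10.5 · 7 = $36.75.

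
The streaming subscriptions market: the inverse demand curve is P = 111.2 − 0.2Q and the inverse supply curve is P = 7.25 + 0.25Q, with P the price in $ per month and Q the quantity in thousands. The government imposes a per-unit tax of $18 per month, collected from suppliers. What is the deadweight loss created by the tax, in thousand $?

Deadweight loss = $360 thousand.

Rewrite in direct form: Qd = 556 − 5P and Qs = 4P − 29.
Without the tax, 556 − 5P = 4P − 29 gives 9P = 585, so P* = $65 and Q* = 231.
With the tax collected from suppliers, supply shifts: Qs = 4(P − 18) − 29.
New equilibrium: buyers pay $73, suppliers receive $55, Q = 191. (Wedge: Pb − Ps = 18.)
Quantity falls by |ΔQ| = |231 − 191| = 40.
DWL = ½ · t · |ΔQ| = ½ · 18 · 40 = $360.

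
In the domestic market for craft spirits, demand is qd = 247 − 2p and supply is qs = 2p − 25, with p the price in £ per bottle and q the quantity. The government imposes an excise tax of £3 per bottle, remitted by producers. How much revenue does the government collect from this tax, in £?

Tax revenue = £324.

Without the tax, 247 − 2p = 2p − 25 gives 4p = 272, so p* = £68 and q* = 111.
With the tax collected from producers, supply shifts: qs = 2(p − 3) − 25.
Solving gives q = 108 with consumers paying £69.5 and producers receiving £66.5 (the £3 wedge).
Revenue = t · Q = 3 · 108 = £324.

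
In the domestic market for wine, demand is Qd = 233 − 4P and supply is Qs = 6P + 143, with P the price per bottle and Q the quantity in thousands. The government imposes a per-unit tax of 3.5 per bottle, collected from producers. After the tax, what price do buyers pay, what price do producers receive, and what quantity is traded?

Buyers pay 11.1; producers receive 7.6; quantity = 188.6.

Without the tax, 233 − 4P = 6P + 143 gives 10P = 90, so P* = 9 and Q* = 197.
With the tax collected from producers, supply shifts: Qs = 6(P − 3.5) + 143.
Solving gives Q = 188.6 with buyers paying 11.1 and producers receiving 7.6 (the 3.5 wedge).
The less price-elastic side of the market bears the larger share of a per-unit tax.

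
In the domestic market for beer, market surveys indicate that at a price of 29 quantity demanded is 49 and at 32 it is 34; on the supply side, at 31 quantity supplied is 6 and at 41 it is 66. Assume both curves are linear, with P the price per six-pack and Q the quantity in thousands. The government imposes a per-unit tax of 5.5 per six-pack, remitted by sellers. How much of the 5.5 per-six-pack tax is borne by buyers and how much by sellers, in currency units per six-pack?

Demand slope: (34 − 49)/(32 − 29) = -5, so Qd = 194 − 5P.
Supply slope: (66 − 6)/(41 − 31) = 6, so Qs = 6P − 180.
Before the tax: set 194 − 5P = 6P − 180 → P* = 34, Q* = 24.
With the tax collected from sellers, supply shifts: Qs = 6(P − 5.5) − 180.
Solving gives Q = 9 with buyers paying 37 and sellers receiving 31.5 (the 5.5 wedge).
Burden on buyers: 3; on sellers: 2.5. (They sum to 5.5.)

Buyers bear 3 per six-pack; sellers bear 2.5 per six-pack.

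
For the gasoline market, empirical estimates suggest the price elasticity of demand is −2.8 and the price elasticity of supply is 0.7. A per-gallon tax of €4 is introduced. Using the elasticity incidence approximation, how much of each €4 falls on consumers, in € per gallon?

Consumers bear ≈ €0.8 per gallon.

Incidence ratio: consumers' share ≈ εs / (εs + |εd|) = 0.7 / (0.7 + 2.8) = 0.2.
So consumers bear ≈ 0.2 × €4 = €0.8; producers bear €3.2.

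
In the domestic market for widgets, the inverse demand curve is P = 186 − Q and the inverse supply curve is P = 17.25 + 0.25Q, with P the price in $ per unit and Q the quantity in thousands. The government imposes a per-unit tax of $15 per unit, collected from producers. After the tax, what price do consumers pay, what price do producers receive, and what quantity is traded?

Inverting to Q(P) form: Qd = 186 − P; Qs = 4P − 69.
Without the tax, 186 − P = 4P − 69 gives 5P = 255, so P* = $51 and Q* = 135.
With the tax collected from producers, supply shifts: Qs = 4(P − 15) − 69.
Solving gives Q = 123 with consumers paying $63 and producers receiving $48 (the $15 wedge).
The less price-elastic side of the market bears the larger share of a per-unit tax.

Consumers pay $63; producers receive $48; quantity = 123.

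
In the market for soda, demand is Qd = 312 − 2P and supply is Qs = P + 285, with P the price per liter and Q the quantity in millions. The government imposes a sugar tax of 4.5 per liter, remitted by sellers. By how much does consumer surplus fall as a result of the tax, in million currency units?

Without the tax, 312 − 2P = P + 285 gives 3P = 27, so P* = 9 and Q* = 294.
With the tax collected from sellers, supply shifts: Qs = (P − 4.5) + 285.
New equilibrium: buyers pay 10.5, sellers receive 6, Q = 291. (Wedge: Pb − Ps = 4.5.)
ΔCS is the trapezoid between Q = 291 and Q = 294 of height 1.5: ½ · (294 + 291) · 1.5 = 438.75.

Consumer surplus falls by 438.75 million.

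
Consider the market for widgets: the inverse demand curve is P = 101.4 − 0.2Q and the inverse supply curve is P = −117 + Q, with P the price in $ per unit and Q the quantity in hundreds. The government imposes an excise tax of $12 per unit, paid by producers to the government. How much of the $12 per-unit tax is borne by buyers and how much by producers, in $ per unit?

Inverting to Q(P) form: Qd = 507 − 5P; Qs = P + 117.
Before the tax: set 507 − 5P = P + 117 → P* = $65, Q* = 182.
With the tax collected from producers, supply shifts: Qs = (P − 12) + 117.
Solving gives Q = 172 with buyers paying $67 and producers receiving $55 (the $12 wedge).
Burden on buyers: $2; on producers: $10. (They sum to $12.)

Buyers bear $2 per unit; producers bear $10 per unit.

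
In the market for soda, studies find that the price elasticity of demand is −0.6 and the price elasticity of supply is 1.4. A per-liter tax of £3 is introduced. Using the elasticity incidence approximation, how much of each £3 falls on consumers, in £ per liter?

Consumers bear ≈ £2.1 per liter.

Incidence ratio: consumers' share ≈ εs / (εs + |εd|) = 1.4 / (1.4 + 0.6) = 0.7.
So consumers bear ≈ 0.7 × £3 = £2.1; suppliers bear £0.9.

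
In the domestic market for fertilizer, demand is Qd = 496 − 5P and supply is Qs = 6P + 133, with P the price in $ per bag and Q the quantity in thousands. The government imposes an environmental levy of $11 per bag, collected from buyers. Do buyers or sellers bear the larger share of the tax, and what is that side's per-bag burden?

Without the tax, 496 − 5P = 6P + 133 gives 11P = 363, so P* = $33 and Q* = 331.
With the tax collected from buyers, demand (in seller-price terms) shifts: Qd = 496 − 5(P + 11).
Solving gives Q = 301 with buyers paying $39 and sellers receiving $28 (the $11 wedge).
Per-bag burden: buyers $6, sellers $5.
Buyers take the larger share because demand is less price-elastic here (demand slope 5 vs supply slope 6).
The less price-elastic side of the market bears the larger share of a per-unit tax.

Buyers bear the larger share: $6 per bag.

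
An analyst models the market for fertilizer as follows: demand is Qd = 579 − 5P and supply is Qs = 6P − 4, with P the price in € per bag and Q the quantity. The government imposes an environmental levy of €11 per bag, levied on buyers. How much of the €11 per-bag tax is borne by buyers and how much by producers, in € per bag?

Before the tax: set 579 − 5P = 6P − 4 → P* = €53, Q* = 314.
With the tax collected from buyers, demand (in seller-price terms) shifts: Qd = 579 − 5(P + 11).
Solving gives Q = 284 with buyers paying €59 and producers receiving €48 (the €11 wedge).
Burden on buyers: €6; on producers: €5. (They sum to €11.)
The less price-elastic side of the market bears the larger share of a per-unit tax.

Buyers bear €6 per bag; producers bear €5 per bag.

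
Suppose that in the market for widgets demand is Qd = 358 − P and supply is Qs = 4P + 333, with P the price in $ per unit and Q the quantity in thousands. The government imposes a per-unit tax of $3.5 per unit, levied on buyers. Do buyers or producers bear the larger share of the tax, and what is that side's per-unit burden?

Without the tax, 358 − P = 4P + 333 gives 5P = 25, so P* = $5 and Q* = 353.
With the tax collected from buyers, demand (in seller-price terms) shifts: Qd = 358 − (P + 3.5).
Solving gives Q = 350.2 with buyers paying $7.8 and producers receiving $4.3 (the $3.5 wedge).
Per-unit burden: buyers $2.8, producers $0.7.
Buyers take the larger share because demand is less price-elastic here (demand slope 1 vs supply slope 4).
The less price-elastic side of the market bears the larger share of a per-unit tax.

Buyers bear the larger share: $2.8 per unit.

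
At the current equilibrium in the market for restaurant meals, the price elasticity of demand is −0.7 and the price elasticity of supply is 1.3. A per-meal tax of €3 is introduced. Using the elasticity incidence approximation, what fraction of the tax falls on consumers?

Incidence ratio: consumers' share ≈ εs / (εs + |εd|) = 1.3 / (1.3 + 0.7) = 0.65.
Supply is the more elastic side, so consumers bear the larger share.

Consumers' share ≈ 0.65.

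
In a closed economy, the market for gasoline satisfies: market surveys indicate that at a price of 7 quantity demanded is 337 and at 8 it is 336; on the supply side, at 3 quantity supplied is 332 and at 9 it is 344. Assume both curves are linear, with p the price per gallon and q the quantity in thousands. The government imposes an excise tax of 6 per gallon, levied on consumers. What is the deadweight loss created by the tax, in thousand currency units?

Deadweight loss = 12 thousand.

Demand slope: (336 − 337)/(8 − 7) = -1, so qd = 344 − p.
Supply slope: (344 − 332)/(9 − 3) = 2, so qs = 2p + 326.
Without the tax, 344 − p = 2p + 326 gives 3p = 18, so p* = 6 and q* = 338.
With the tax collected from consumers, demand (in seller-price terms) shifts: qd = 344 − (p + 6).
Solving gives q = 334 with consumers paying 10 and sellers receiving 4 (the 6 wedge).
Quantity falls by |ΔQ| = |338 − 334| = 4.
DWL = ½ · t · |ΔQ| = ½ · 6 · 4 = 12.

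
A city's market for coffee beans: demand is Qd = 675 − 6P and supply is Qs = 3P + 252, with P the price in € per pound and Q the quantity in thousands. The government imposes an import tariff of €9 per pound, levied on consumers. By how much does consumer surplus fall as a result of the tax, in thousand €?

Before the tax: set 675 − 6P = 3P + 252 → P* = €47, Q* = 393.
With the tax collected from consumers, demand (in seller-price terms) shifts: Qd = 675 − 6(P + 9).
New equilibrium: consumers pay €50, sellers receive €41, Q = 375. (Wedge: Pb − Ps = 9.)
ΔCS is the trapezoid between Q = 375 and Q = 393 of height €3: ½ · (393 + 375) · 3 = €1152.

Consumer surplus falls by €1152 thousand.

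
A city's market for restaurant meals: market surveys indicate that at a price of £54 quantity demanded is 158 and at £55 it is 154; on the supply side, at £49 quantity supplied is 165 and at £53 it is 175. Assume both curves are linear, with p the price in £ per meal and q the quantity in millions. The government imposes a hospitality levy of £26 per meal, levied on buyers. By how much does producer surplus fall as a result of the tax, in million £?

Demand slope: (154 − 158)/(55 − 54) = -4, so qd = 374 − 4p.
Supply slope: (175 − 165)/(53 − 49) = 2.5, so qs = 2.5p + 42.5.
Without the tax, 374 − 4p = 2.5p + 42.5 gives 6.5p = 331.5, so p* = £51 and q* = 170.
With the tax collected from buyers, demand (in seller-price terms) shifts: qd = 374 − 4(p + 26).
New equilibrium: buyers pay £61, suppliers receive £35, q = 130. (Wedge: pb − ps = 26.)
ΔPS is the trapezoid between Q = 130 and Q = 170 of height £16: ½ · (170 + 130) · 16 = £2400.

Producer surplus falls by £2400 million.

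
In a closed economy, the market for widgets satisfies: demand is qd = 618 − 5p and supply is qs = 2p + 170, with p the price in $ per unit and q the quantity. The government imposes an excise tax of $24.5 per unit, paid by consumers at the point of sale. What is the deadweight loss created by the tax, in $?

Before the tax: set 618 − 5p = 2p + 170 → p* = $64, q* = 298.
With the tax collected from consumers, demand (in seller-price terms) shifts: qd = 618 − 5(p + 24.5).
Solving gives q = 263 with consumers paying $71 and producers receiving $46.5 (the $24.5 wedge).
Quantity falls by |ΔQ| = |298 − 263| = 35.
DWL = ½ · t · |ΔQ| = ½ · 24.5 · 35 = $428.75.

Deadweight loss = $428.75.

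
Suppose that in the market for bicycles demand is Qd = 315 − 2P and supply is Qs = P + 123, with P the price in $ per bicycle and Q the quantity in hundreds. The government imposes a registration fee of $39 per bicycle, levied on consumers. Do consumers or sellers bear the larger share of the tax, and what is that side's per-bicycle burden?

Sellers bear the larger share: $26 per bicycle.

Before the tax: set 315 − 2P = P + 123 → P* = $64, Q* = 187.
With the tax collected from consumers, demand (in seller-price terms) shifts: Qd = 315 − 2(P + 39).
Solving gives Q = 161 with consumers paying $77 and sellers receiving $38 (the $39 wedge).
Per-bicycle burden: consumers $13, sellers $26.
Sellers take the larger share because supply is less price-elastic here (demand slope 2 vs supply slope 1).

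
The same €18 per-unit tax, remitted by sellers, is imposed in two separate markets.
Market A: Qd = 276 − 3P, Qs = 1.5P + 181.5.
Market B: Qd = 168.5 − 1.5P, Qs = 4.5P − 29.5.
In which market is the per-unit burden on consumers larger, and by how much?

Market B, by €7.5.

Market A: pre-tax P* = €21, Q* = 213; post-tax Q = 195; per-unit burden on consumers = €6.
Market B: pre-tax P* = €33, Q* = 119; post-tax Q = 98.75; per-unit burden on consumers = €13.5.
Difference: €6 vs €13.5 → market B is larger by €7.5.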